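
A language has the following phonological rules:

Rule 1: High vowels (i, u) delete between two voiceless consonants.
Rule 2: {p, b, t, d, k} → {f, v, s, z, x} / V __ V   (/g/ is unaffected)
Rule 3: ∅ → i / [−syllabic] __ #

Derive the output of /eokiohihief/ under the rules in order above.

Rule 1 (high vowel syncope): /i/ is a high vowel flanked by voiceless consonants /h/ and /h/, so it deletes. /eokiohihief/ → eokiohhief.
Rule 2 (intervocalic spirantization): /k/ is a stop between vowels /o/ and /i/, so it spirantizes to the fricative [x]. /eokiohhief/ → eoxiohhief.
Rule 3 (final i-epenthesis): the form ends in the consonant /f/, so [i] is inserted word-finally. /eoxiohhief/ → eoxiohhiefi.

eoxiohhiefi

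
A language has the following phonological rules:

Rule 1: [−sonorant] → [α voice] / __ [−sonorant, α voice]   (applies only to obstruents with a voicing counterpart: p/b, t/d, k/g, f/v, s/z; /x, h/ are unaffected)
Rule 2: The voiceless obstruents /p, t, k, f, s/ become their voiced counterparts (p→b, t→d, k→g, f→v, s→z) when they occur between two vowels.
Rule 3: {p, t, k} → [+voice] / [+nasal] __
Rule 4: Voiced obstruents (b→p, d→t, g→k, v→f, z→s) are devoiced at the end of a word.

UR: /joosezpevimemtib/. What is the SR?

Rule 1 (regressive voicing assimilation): /z/ precedes the voiceless obstruent /p/, so it devoices to [s] by assimilation. /joosezpevimemtib/ → joosespevimemtib.
Rule 2 (intervocalic voicing): /s/ is a voiceless obstruent between vowels /o/ and /e/, so it voices to [z]. /joosespevimemtib/ → joozespevimemtib.
Rule 3 (post-nasal voicing): /t/ is a voiceless stop immediately after the nasal /m/, so it voices to [d]. /joozespevimemtib/ → joozespevimemdib.
Rule 4 (final devoicing): /b/ is a voiced obstruent in word-final position, so it devoices to [p]. /joozespevimemdib/ → joozespevimemdip.

joozespevimemdip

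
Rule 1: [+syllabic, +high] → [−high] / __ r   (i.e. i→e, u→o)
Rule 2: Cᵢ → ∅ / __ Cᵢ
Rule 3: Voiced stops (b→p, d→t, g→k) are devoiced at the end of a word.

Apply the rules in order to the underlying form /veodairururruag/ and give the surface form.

Rule 1 (pre-rhotic lowering): /i/ is a high vowel immediately before /r/, so it lowers to [e]. /u/ is a high vowel immediately before /r/, so it lowers to [o]. /u/ is a high vowel immediately before /r/, so it lowers to [o]. /veodairururruag/ → veodaerororruag.
Rule 2 (degemination): /rr/ is a geminate; the first /r/ deletes. /veodaerororruag/ → veodaerororuag.
Rule 3 (final devoicing): /g/ is a voiced stop in word-final position, so it devoices to [k]. /veodaerororuag/ → veodaerororuak.

veodaerororuak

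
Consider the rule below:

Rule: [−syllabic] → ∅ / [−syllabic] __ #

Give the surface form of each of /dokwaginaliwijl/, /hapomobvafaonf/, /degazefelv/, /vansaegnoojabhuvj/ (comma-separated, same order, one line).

/dokwaginaliwijl/: /l/ is the second consonant of a word-final cluster /jl/, so it deletes. → [dokwaginaliwij].
/hapomobvafaonf/: /f/ is the second consonant of a word-final cluster /nf/, so it deletes. → [hapomobvafaon].
/degazefelv/: /v/ is the second consonant of a word-final cluster /lv/, so it deletes. → [degazefel].
/vansaegnoojabhuvj/: /j/ is the second consonant of a word-final cluster /vj/, so it deletes. → [vansaegnoojabhuv].

dokwaginaliwij, hapomobvafaon, degazefel, vansaegnoojabhuv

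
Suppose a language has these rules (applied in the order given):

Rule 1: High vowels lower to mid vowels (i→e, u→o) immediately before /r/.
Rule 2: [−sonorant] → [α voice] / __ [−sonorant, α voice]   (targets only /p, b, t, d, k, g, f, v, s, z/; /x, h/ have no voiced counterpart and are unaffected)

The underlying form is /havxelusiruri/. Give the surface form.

Rule 1 (pre-rhotic lowering): /i/ is a high vowel immediately before /r/, so it lowers to [e]. /u/ is a high vowel immediately before /r/, so it lowers to [o]. /havxelusiruri/ → havxeluserori.
Rule 2 (regressive voicing assimilation): /v/ precedes the voiceless obstruent /x/, so it devoices to [f] by assimilation. /havxeluserori/ → hafxeluserori.

hafxeluserori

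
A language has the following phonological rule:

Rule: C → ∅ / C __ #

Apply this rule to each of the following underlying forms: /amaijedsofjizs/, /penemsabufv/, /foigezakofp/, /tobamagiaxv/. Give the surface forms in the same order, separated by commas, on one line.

amaijedsofjiz, penemsabuf, foigezakof, tobamagiax

/amaijedsofjizs/: /s/ is the second consonant of a word-final cluster /zs/, so it deletes. → [amaijedsofjiz].
/penemsabufv/: /v/ is the second consonant of a word-final cluster /fv/, so it deletes. → [penemsabuf].
/foigezakofp/: /p/ is the second consonant of a word-final cluster /fp/, so it deletes. → [foigezakof].
/tobamagiaxv/: /v/ is the second consonant of a word-final cluster /xv/, so it deletes. → [tobamagiax].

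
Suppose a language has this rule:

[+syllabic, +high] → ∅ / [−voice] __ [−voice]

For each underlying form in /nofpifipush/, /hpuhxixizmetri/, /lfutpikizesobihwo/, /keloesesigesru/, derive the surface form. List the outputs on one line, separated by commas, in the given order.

/nofpifipush/: /i/ is a high vowel flanked by voiceless consonants /p/ and /f/, so it deletes. /i/ is a high vowel flanked by voiceless consonants /f/ and /p/, so it deletes. /u/ is a high vowel flanked by voiceless consonants /p/ and /s/, so it deletes. → [nofpfpsh].
/hpuhxixizmetri/: /u/ is a high vowel flanked by voiceless consonants /p/ and /h/, so it deletes. /i/ is a high vowel flanked by voiceless consonants /x/ and /x/, so it deletes. → [hphxxizmetri].
/lfutpikizesobihwo/: /u/ is a high vowel flanked by voiceless consonants /f/ and /t/, so it deletes. /i/ is a high vowel flanked by voiceless consonants /p/ and /k/, so it deletes. → [lftpkizesobihwo].
/keloesesigesru/: the rule's environment is not met; surfaces unchanged as [keloesesigesru].

nofpfpsh, hphxxizmetri, lftpkizesobihwo, keloesesigesru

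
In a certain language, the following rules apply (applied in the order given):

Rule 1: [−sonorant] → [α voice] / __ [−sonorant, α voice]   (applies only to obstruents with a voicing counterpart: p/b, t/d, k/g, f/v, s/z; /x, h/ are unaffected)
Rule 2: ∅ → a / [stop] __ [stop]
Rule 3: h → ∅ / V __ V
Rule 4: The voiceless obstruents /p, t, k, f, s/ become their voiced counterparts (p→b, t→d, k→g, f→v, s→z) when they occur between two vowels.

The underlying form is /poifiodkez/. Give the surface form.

poiviodagez

Rule 1 (regressive voicing assimilation): /d/ precedes the voiceless obstruent /k/, so it devoices to [t] by assimilation. /poifiodkez/ → poifiotkez.
Rule 2 (stop-cluster a-epenthesis): /t/ and /k/ form a stop–stop cluster, so [a] is inserted between them. /poifiotkez/ → poifiotakez.
Rule 3 (intervocalic h-deletion): no segment meets the environment; /poifiotakez/ is unchanged.
Rule 4 (intervocalic voicing): /f/ is a voiceless obstruent between vowels /i/ and /i/, so it voices to [v]. /t/ is a voiceless obstruent between vowels /o/ and /a/, so it voices to [d]. /k/ is a voiceless obstruent between vowels /a/ and /e/, so it voices to [g]. /poifiotakez/ → poiviodagez.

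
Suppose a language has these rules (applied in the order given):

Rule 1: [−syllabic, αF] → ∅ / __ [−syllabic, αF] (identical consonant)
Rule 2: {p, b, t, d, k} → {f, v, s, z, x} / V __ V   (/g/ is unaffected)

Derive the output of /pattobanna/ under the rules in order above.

pasovana

Rule 1 (degemination): /tt/ is a geminate; the first /t/ deletes. /nn/ is a geminate; the first /n/ deletes. /pattobanna/ → patobana.
Rule 2 (intervocalic spirantization): /t/ is a stop between vowels /a/ and /o/, so it spirantizes to the fricative [s]. /b/ is a stop between vowels /o/ and /a/, so it spirantizes to the fricative [v]. /patobana/ → pasovana.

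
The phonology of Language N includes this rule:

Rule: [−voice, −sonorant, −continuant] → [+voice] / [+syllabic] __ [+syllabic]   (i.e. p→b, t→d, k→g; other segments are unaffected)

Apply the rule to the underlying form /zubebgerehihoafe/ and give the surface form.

zubebgerehihoafe

No segment of /zubebgerehihoafe/ meets the structural description of the rule, so the form surfaces unchanged.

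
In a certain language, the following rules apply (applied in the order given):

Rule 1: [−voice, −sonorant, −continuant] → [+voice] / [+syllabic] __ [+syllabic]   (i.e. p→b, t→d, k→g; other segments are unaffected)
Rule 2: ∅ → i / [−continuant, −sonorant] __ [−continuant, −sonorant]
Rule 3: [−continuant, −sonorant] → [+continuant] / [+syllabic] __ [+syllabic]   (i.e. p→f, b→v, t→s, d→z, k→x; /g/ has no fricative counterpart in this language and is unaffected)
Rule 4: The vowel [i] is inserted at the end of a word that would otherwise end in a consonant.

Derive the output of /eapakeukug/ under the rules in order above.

Rule 1 (intervocalic voicing): /p/ is a voiceless stop between vowels /a/ and /a/, so it voices to [b]. /k/ is a voiceless stop between vowels /a/ and /e/, so it voices to [g]. /k/ is a voiceless stop between vowels /u/ and /u/, so it voices to [g]. /eapakeukug/ → eabageugug.
Rule 2 (stop-cluster i-epenthesis): no segment meets the environment; /eabageugug/ is unchanged.
Rule 3 (intervocalic spirantization): /b/ is a stop between vowels /a/ and /a/, so it spirantizes to the fricative [v]. /eabageugug/ → eavageugug.
Rule 4 (final i-epenthesis): the form ends in the consonant /g/, so [i] is inserted word-finally. /eavageugug/ → eavageugugi.

eavageugugi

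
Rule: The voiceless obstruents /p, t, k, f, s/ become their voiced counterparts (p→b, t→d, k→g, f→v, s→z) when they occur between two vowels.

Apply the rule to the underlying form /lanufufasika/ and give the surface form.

/f/ is a voiceless obstruent between vowels /u/ and /u/, so it voices to [v].
/f/ is a voiceless obstruent between vowels /u/ and /a/, so it voices to [v].
/s/ is a voiceless obstruent between vowels /a/ and /i/, so it voices to [z].
/k/ is a voiceless obstruent between vowels /i/ and /a/, so it voices to [g].
Surface form: [lanuvuvaziga].

lanuvuvaziga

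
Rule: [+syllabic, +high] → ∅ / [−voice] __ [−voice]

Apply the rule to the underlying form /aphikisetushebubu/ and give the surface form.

/i/ is a high vowel flanked by voiceless consonants /h/ and /k/, so it deletes.
/i/ is a high vowel flanked by voiceless consonants /k/ and /s/, so it deletes.
/u/ is a high vowel flanked by voiceless consonants /t/ and /s/, so it deletes.
The other instances of /u/ do not occur in the required environment and remain unchanged.
Surface form: [aphksetshebubu].

aphksetshebubu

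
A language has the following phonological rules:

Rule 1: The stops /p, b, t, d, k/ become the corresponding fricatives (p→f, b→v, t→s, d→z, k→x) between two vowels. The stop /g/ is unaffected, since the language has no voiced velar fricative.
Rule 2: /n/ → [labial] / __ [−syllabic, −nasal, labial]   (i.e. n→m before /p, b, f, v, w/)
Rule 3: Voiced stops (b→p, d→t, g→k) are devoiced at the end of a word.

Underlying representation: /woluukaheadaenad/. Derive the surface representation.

Rule 1 (intervocalic spirantization): /k/ is a stop between vowels /u/ and /a/, so it spirantizes to the fricative [x]. /d/ is a stop between vowels /a/ and /a/, so it spirantizes to the fricative [z]. /woluukaheadaenad/ → woluuxaheazaenad.
Rule 2 (nasal place assimilation): no segment meets the environment; /woluuxaheazaenad/ is unchanged.
Rule 3 (final devoicing): /d/ is a voiced stop in word-final position, so it devoices to [t]. /woluuxaheazaenad/ → woluuxaheazaenat.

woluuxaheazaenat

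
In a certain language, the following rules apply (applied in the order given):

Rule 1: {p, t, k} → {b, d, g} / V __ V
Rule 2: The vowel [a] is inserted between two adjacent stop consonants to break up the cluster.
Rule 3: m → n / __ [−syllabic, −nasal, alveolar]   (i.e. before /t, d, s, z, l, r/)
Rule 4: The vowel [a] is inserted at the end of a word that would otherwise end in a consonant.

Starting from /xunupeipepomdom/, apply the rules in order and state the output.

Rule 1 (intervocalic voicing): /p/ is a voiceless stop between vowels /u/ and /e/, so it voices to [b]. /p/ is a voiceless stop between vowels /i/ and /e/, so it voices to [b]. /p/ is a voiceless stop between vowels /e/ and /o/, so it voices to [b]. /xunupeipepomdom/ → xunubeibebomdom.
Rule 2 (stop-cluster a-epenthesis): no segment meets the environment; /xunubeibebomdom/ is unchanged.
Rule 3 (nasal place assimilation): /m/ precedes the alveolar consonant /d/, so it assimilates in place to [n]. /xunubeibebomdom/ → xunubeibebondom.
Rule 4 (final a-epenthesis): the form ends in the consonant /m/, so [a] is inserted word-finally. /xunubeibebondom/ → xunubeibebondoma.

xunubeibebondoma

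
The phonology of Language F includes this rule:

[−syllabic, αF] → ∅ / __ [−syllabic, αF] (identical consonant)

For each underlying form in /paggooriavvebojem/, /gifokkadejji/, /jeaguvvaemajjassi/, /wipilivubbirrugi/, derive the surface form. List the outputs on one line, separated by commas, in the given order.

/paggooriavvebojem/: /gg/ is a geminate; the first /g/ deletes. /vv/ is a geminate; the first /v/ deletes. → [pagooriavebojem].
/gifokkadejji/: /kk/ is a geminate; the first /k/ deletes. /jj/ is a geminate; the first /j/ deletes. → [gifokadeji].
/jeaguvvaemajjassi/: /vv/ is a geminate; the first /v/ deletes. /jj/ is a geminate; the first /j/ deletes. /ss/ is a geminate; the first /s/ deletes. → [jeaguvaemajasi].
/wipilivubbirrugi/: /bb/ is a geminate; the first /b/ deletes. /rr/ is a geminate; the first /r/ deletes. → [wipilivubirugi].

pagooriavebojem, gifokadeji, jeaguvaemajasi, wipilivubirugi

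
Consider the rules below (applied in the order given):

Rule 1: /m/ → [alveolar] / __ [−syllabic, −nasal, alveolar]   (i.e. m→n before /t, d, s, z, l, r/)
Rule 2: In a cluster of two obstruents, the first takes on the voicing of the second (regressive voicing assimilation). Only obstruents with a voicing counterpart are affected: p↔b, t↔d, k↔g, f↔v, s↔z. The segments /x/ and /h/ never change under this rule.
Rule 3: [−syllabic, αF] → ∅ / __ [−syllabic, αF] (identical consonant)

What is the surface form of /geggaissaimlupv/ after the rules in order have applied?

gegaisainlubv

Rule 1 (nasal place assimilation): /m/ precedes the alveolar consonant /l/, so it assimilates in place to [n]. /geggaissaimlupv/ → geggaissainlupv.
Rule 2 (regressive voicing assimilation): /p/ precedes the voiced obstruent /v/, so it voices to [b] by assimilation. /geggaissainlupv/ → geggaissainlubv.
Rule 3 (degemination): /gg/ is a geminate; the first /g/ deletes. /ss/ is a geminate; the first /s/ deletes. /geggaissainlubv/ → gegaisainlubv.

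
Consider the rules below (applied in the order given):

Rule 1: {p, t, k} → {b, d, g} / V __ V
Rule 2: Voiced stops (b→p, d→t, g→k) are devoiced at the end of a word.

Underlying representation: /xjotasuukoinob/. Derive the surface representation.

xjodasuugoinop

Rule 1 (intervocalic voicing): /t/ is a voiceless stop between vowels /o/ and /a/, so it voices to [d]. /k/ is a voiceless stop between vowels /u/ and /o/, so it voices to [g]. /xjotasuukoinob/ → xjodasuugoinob.
Rule 2 (final devoicing): /b/ is a voiced stop in word-final position, so it devoices to [p]. /xjodasuugoinob/ → xjodasuugoinop.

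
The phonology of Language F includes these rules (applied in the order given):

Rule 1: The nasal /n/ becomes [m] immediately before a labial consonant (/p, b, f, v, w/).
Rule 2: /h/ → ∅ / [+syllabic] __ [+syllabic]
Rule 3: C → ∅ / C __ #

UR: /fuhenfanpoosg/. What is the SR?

fuemfampoos

Rule 1 (nasal place assimilation): /n/ precedes the labial consonant /f/, so it assimilates in place to [m]. /n/ precedes the labial consonant /p/, so it assimilates in place to [m]. /fuhenfanpoosg/ → fuhemfampoosg.
Rule 2 (intervocalic h-deletion): /h/ occurs between vowels /u/ and /e/, so it deletes. /fuhemfampoosg/ → fuemfampoosg.
Rule 3 (final cluster simplification): /g/ is the second consonant of a word-final cluster /sg/, so it deletes. /fuemfampoosg/ → fuemfampoos.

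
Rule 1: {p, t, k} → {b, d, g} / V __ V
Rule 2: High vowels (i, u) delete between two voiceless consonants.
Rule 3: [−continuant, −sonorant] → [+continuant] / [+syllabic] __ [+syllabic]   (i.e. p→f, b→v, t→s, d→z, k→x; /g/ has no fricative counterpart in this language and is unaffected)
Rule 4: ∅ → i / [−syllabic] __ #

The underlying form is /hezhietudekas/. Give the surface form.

hezhiezuzegasi

Rule 1 (intervocalic voicing): /t/ is a voiceless stop between vowels /e/ and /u/, so it voices to [d]. /k/ is a voiceless stop between vowels /e/ and /a/, so it voices to [g]. /hezhietudekas/ → hezhiedudegas.
Rule 2 (high vowel syncope): no segment meets the environment; /hezhiedudegas/ is unchanged.
Rule 3 (intervocalic spirantization): /d/ is a stop between vowels /e/ and /u/, so it spirantizes to the fricative [z]. /d/ is a stop between vowels /u/ and /e/, so it spirantizes to the fricative [z]. /hezhiedudegas/ → hezhiezuzegas.
Rule 4 (final i-epenthesis): the form ends in the consonant /s/, so [i] is inserted word-finally. /hezhiezuzegas/ → hezhiezuzegasi.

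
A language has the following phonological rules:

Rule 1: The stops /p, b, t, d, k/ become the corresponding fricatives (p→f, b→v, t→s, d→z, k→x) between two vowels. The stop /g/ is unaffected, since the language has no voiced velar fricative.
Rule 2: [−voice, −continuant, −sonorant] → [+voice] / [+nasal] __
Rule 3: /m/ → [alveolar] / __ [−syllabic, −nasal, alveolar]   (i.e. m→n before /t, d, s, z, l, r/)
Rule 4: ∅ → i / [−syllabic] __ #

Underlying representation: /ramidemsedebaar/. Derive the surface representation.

Rule 1 (intervocalic spirantization): /d/ is a stop between vowels /i/ and /e/, so it spirantizes to the fricative [z]. /d/ is a stop between vowels /e/ and /e/, so it spirantizes to the fricative [z]. /b/ is a stop between vowels /e/ and /a/, so it spirantizes to the fricative [v]. /ramidemsedebaar/ → ramizemsezevaar.
Rule 2 (post-nasal voicing): no segment meets the environment; /ramizemsezevaar/ is unchanged.
Rule 3 (nasal place assimilation): /m/ precedes the alveolar consonant /s/, so it assimilates in place to [n]. /ramizemsezevaar/ → ramizensezevaar.
Rule 4 (final i-epenthesis): the form ends in the consonant /r/, so [i] is inserted word-finally. /ramizensezevaar/ → ramizensezevaari.

ramizensezevaari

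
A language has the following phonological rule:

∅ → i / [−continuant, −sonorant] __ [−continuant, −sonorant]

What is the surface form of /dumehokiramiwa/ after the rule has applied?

No segment of /dumehokiramiwa/ meets the structural description of the rule, so the form surfaces unchanged.

dumehokiramiwa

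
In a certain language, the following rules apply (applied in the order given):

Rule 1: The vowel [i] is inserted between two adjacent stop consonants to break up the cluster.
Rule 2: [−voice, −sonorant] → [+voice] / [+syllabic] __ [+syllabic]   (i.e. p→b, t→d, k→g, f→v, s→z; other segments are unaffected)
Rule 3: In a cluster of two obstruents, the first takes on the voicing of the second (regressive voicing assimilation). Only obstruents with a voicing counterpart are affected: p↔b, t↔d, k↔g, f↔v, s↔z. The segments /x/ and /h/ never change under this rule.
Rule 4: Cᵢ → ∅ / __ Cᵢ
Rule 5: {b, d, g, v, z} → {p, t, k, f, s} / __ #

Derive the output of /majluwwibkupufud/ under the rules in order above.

Rule 1 (stop-cluster i-epenthesis): /b/ and /k/ form a stop–stop cluster, so [i] is inserted between them. /majluwwibkupufud/ → majluwwibikupufud.
Rule 2 (intervocalic voicing): /k/ is a voiceless obstruent between vowels /i/ and /u/, so it voices to [g]. /p/ is a voiceless obstruent between vowels /u/ and /u/, so it voices to [b]. /f/ is a voiceless obstruent between vowels /u/ and /u/, so it voices to [v]. /majluwwibikupufud/ → majluwwibigubuvud.
Rule 3 (regressive voicing assimilation): no segment meets the environment; /majluwwibigubuvud/ is unchanged.
Rule 4 (degemination): /ww/ is a geminate; the first /w/ deletes. /majluwwibigubuvud/ → majluwibigubuvud.
Rule 5 (final devoicing): /d/ is a voiced obstruent in word-final position, so it devoices to [t]. /majluwibigubuvud/ → majluwibigubuvut.

majluwibigubuvut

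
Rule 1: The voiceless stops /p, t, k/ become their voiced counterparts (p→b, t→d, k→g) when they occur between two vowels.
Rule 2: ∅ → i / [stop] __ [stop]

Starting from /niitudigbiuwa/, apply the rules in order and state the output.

Rule 1 (intervocalic voicing): /t/ is a voiceless stop between vowels /i/ and /u/, so it voices to [d]. /niitudigbiuwa/ → niidudigbiuwa.
Rule 2 (stop-cluster i-epenthesis): /g/ and /b/ form a stop–stop cluster, so [i] is inserted between them. /niidudigbiuwa/ → niidudigibiuwa.

niidudigibiuwa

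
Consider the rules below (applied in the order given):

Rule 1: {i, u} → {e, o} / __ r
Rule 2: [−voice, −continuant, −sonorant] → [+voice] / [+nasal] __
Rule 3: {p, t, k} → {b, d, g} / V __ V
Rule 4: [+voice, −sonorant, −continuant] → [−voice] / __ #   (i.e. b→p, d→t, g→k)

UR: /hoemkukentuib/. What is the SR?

hoemgugenduip

Rule 1 (pre-rhotic lowering): no segment meets the environment; /hoemkukentuib/ is unchanged.
Rule 2 (post-nasal voicing): /k/ is a voiceless stop immediately after the nasal /m/, so it voices to [g]. /t/ is a voiceless stop immediately after the nasal /n/, so it voices to [d]. /hoemkukentuib/ → hoemgukenduib.
Rule 3 (intervocalic voicing): /k/ is a voiceless stop between vowels /u/ and /e/, so it voices to [g]. /hoemgukenduib/ → hoemgugenduib.
Rule 4 (final devoicing): /b/ is a voiced stop in word-final position, so it devoices to [p]. /hoemgugenduib/ → hoemgugenduip.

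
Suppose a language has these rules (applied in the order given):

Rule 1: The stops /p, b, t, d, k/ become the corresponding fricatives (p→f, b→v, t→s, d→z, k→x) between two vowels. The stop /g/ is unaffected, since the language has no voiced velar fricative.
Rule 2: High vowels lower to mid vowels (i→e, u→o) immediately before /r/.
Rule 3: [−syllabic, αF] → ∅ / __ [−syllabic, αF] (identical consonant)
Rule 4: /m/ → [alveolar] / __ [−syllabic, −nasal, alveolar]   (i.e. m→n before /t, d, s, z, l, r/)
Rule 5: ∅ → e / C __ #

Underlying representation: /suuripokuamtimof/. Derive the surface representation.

suorifoxuantimofe

Rule 1 (intervocalic spirantization): /p/ is a stop between vowels /i/ and /o/, so it spirantizes to the fricative [f]. /k/ is a stop between vowels /o/ and /u/, so it spirantizes to the fricative [x]. /suuripokuamtimof/ → suurifoxuamtimof.
Rule 2 (pre-rhotic lowering): /u/ is a high vowel immediately before /r/, so it lowers to [o]. /suurifoxuamtimof/ → suorifoxuamtimof.
Rule 3 (degemination): no segment meets the environment; /suorifoxuamtimof/ is unchanged.
Rule 4 (nasal place assimilation): /m/ precedes the alveolar consonant /t/, so it assimilates in place to [n]. /suorifoxuamtimof/ → suorifoxuantimof.
Rule 5 (final e-epenthesis): the form ends in the consonant /f/, so [e] is inserted word-finally. /suorifoxuantimof/ → suorifoxuantimofe.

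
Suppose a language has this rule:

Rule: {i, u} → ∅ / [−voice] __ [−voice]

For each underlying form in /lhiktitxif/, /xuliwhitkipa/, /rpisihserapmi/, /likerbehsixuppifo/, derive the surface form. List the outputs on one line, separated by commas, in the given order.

/lhiktitxif/: /i/ is a high vowel flanked by voiceless consonants /h/ and /k/, so it deletes. /i/ is a high vowel flanked by voiceless consonants /t/ and /t/, so it deletes. /i/ is a high vowel flanked by voiceless consonants /x/ and /f/, so it deletes. → [lhkttxf].
/xuliwhitkipa/: /i/ is a high vowel flanked by voiceless consonants /h/ and /t/, so it deletes. /i/ is a high vowel flanked by voiceless consonants /k/ and /p/, so it deletes. → [xuliwhtkpa].
/rpisihserapmi/: /i/ is a high vowel flanked by voiceless consonants /p/ and /s/, so it deletes. /i/ is a high vowel flanked by voiceless consonants /s/ and /h/, so it deletes. → [rpshserapmi].
/likerbehsixuppifo/: /i/ is a high vowel flanked by voiceless consonants /s/ and /x/, so it deletes. /u/ is a high vowel flanked by voiceless consonants /x/ and /p/, so it deletes. /i/ is a high vowel flanked by voiceless consonants /p/ and /f/, so it deletes. → [likerbehsxppfo].

lhkttxf, xuliwhtkpa, rpshserapmi, likerbehsxppfo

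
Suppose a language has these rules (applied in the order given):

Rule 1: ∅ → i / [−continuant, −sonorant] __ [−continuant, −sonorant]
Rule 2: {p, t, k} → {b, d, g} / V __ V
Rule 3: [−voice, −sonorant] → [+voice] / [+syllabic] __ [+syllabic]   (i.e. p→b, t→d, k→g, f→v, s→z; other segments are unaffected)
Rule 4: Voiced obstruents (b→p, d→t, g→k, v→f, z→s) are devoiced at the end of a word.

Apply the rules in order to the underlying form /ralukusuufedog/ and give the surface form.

raluguzuuvedok

Rule 1 (stop-cluster i-epenthesis): no segment meets the environment; /ralukusuufedog/ is unchanged.
Rule 2 (intervocalic voicing): /k/ is a voiceless stop between vowels /u/ and /u/, so it voices to [g]. /ralukusuufedog/ → ralugusuufedog.
Rule 3 (intervocalic voicing): /s/ is a voiceless obstruent between vowels /u/ and /u/, so it voices to [z]. /f/ is a voiceless obstruent between vowels /u/ and /e/, so it voices to [v]. /ralugusuufedog/ → raluguzuuvedog.
Rule 4 (final devoicing): /g/ is a voiced obstruent in word-final position, so it devoices to [k]. /raluguzuuvedog/ → raluguzuuvedok.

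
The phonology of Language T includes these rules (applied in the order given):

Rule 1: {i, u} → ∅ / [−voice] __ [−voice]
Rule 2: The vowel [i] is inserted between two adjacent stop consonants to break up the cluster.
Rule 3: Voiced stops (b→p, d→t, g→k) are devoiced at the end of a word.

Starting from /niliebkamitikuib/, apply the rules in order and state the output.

Rule 1 (high vowel syncope): /i/ is a high vowel flanked by voiceless consonants /t/ and /k/, so it deletes. /niliebkamitikuib/ → niliebkamitkuib.
Rule 2 (stop-cluster i-epenthesis): /b/ and /k/ form a stop–stop cluster, so [i] is inserted between them. /t/ and /k/ form a stop–stop cluster, so [i] is inserted between them. /niliebkamitkuib/ → niliebikamitikuib.
Rule 3 (final devoicing): /b/ is a voiced stop in word-final position, so it devoices to [p]. /niliebikamitikuib/ → niliebikamitikuip.

niliebikamitikuip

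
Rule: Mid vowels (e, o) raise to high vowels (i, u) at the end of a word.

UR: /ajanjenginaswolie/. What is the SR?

/e/ is a mid vowel in word-final position, so it raises to [i].
Surface form: [ajanjenginaswolii].

ajanjenginaswolii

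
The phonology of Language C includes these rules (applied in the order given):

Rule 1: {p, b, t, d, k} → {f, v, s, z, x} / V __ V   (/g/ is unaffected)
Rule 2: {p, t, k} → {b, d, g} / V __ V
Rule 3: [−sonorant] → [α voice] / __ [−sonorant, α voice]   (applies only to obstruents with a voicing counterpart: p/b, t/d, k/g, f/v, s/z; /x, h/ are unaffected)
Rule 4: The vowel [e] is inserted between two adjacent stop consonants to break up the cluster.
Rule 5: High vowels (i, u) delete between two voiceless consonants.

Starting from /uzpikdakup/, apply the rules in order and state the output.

uspigedaxp

Rule 1 (intervocalic spirantization): /k/ is a stop between vowels /a/ and /u/, so it spirantizes to the fricative [x]. /uzpikdakup/ → uzpikdaxup.
Rule 2 (intervocalic voicing): no segment meets the environment; /uzpikdaxup/ is unchanged.
Rule 3 (regressive voicing assimilation): /z/ precedes the voiceless obstruent /p/, so it devoices to [s] by assimilation. /k/ precedes the voiced obstruent /d/, so it voices to [g] by assimilation. /uzpikdaxup/ → uspigdaxup.
Rule 4 (stop-cluster e-epenthesis): /g/ and /d/ form a stop–stop cluster, so [e] is inserted between them. /uspigdaxup/ → uspigedaxup.
Rule 5 (high vowel syncope): /u/ is a high vowel flanked by voiceless consonants /x/ and /p/, so it deletes. /uspigedaxup/ → uspigedaxp.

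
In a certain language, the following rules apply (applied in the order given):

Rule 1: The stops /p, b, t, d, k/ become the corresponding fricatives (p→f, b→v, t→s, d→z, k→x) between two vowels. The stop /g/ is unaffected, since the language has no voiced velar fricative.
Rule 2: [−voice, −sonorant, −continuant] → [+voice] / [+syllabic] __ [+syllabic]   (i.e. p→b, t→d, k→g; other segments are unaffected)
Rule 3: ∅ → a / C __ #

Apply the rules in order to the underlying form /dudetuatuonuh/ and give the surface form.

Rule 1 (intervocalic spirantization): /d/ is a stop between vowels /u/ and /e/, so it spirantizes to the fricative [z]. /t/ is a stop between vowels /e/ and /u/, so it spirantizes to the fricative [s]. /t/ is a stop between vowels /a/ and /u/, so it spirantizes to the fricative [s]. /dudetuatuonuh/ → duzesuasuonuh.
Rule 2 (intervocalic voicing): no segment meets the environment; /duzesuasuonuh/ is unchanged.
Rule 3 (final a-epenthesis): the form ends in the consonant /h/, so [a] is inserted word-finally. /duzesuasuonuh/ → duzesuasuonuha.

duzesuasuonuha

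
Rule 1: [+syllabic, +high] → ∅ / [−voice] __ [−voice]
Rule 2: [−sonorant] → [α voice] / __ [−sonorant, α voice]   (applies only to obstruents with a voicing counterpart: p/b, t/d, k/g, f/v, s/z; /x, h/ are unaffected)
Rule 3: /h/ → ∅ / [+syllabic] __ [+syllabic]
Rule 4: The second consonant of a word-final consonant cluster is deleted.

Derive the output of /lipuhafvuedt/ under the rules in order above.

Rule 1 (high vowel syncope): /u/ is a high vowel flanked by voiceless consonants /p/ and /h/, so it deletes. /lipuhafvuedt/ → liphafvuedt.
Rule 2 (regressive voicing assimilation): /f/ precedes the voiced obstruent /v/, so it voices to [v] by assimilation. /d/ precedes the voiceless obstruent /t/, so it devoices to [t] by assimilation. /liphafvuedt/ → liphavvuett.
Rule 3 (intervocalic h-deletion): no segment meets the environment; /liphavvuett/ is unchanged.
Rule 4 (final cluster simplification): /t/ is the second consonant of a word-final cluster /tt/, so it deletes. /liphavvuett/ → liphavvuet.

liphavvuet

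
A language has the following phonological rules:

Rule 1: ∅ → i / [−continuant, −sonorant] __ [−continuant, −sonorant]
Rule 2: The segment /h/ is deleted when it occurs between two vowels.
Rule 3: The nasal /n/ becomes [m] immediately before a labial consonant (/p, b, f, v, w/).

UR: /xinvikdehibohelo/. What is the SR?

Rule 1 (stop-cluster i-epenthesis): /k/ and /d/ form a stop–stop cluster, so [i] is inserted between them. /xinvikdehibohelo/ → xinvikidehibohelo.
Rule 2 (intervocalic h-deletion): /h/ occurs between vowels /e/ and /i/, so it deletes. /h/ occurs between vowels /o/ and /e/, so it deletes. /xinvikidehibohelo/ → xinvikideiboelo.
Rule 3 (nasal place assimilation): /n/ precedes the labial consonant /v/, so it assimilates in place to [m]. /xinvikideiboelo/ → ximvikideiboelo.

ximvikideiboelo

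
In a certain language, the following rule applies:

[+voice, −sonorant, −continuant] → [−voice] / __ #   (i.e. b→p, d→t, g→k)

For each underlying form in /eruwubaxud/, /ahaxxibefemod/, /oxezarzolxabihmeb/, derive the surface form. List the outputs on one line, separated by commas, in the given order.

/eruwubaxud/: /d/ is a voiced stop in word-final position, so it devoices to [t]. → [eruwubaxut].
/ahaxxibefemod/: /d/ is a voiced stop in word-final position, so it devoices to [t]. → [ahaxxibefemot].
/oxezarzolxabihmeb/: /b/ is a voiced stop in word-final position, so it devoices to [p]. → [oxezarzolxabihmep].

eruwubaxut, ahaxxibefemot, oxezarzolxabihmep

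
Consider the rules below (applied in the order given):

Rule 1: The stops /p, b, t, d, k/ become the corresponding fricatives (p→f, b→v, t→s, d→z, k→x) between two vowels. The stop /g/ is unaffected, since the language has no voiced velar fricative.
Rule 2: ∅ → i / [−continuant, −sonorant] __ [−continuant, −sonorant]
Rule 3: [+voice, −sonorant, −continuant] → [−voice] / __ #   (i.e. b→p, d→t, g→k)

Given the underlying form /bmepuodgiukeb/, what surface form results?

Rule 1 (intervocalic spirantization): /p/ is a stop between vowels /e/ and /u/, so it spirantizes to the fricative [f]. /k/ is a stop between vowels /u/ and /e/, so it spirantizes to the fricative [x]. /bmepuodgiukeb/ → bmefuodgiuxeb.
Rule 2 (stop-cluster i-epenthesis): /d/ and /g/ form a stop–stop cluster, so [i] is inserted between them. /bmefuodgiuxeb/ → bmefuodigiuxeb.
Rule 3 (final devoicing): /b/ is a voiced stop in word-final position, so it devoices to [p]. /bmefuodigiuxeb/ → bmefuodigiuxep.

bmefuodigiuxep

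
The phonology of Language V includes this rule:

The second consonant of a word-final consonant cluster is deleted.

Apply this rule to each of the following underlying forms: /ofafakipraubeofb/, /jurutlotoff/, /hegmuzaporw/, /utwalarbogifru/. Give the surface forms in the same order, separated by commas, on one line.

/ofafakipraubeofb/: /b/ is the second consonant of a word-final cluster /fb/, so it deletes. → [ofafakipraubeof].
/jurutlotoff/: /f/ is the second consonant of a word-final cluster /ff/, so it deletes. → [jurutlotof].
/hegmuzaporw/: /w/ is the second consonant of a word-final cluster /rw/, so it deletes. → [hegmuzapor].
/utwalarbogifru/: the rule's environment is not met; surfaces unchanged as [utwalarbogifru].

ofafakipraubeof, jurutlotof, hegmuzapor, utwalarbogifru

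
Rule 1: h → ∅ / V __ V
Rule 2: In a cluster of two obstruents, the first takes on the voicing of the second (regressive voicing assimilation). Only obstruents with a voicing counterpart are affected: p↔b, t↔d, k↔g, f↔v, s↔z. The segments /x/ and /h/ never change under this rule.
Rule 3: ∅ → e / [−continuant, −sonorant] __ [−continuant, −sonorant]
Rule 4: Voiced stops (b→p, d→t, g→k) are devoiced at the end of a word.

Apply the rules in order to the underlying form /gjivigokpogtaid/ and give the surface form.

Rule 1 (intervocalic h-deletion): no segment meets the environment; /gjivigokpogtaid/ is unchanged.
Rule 2 (regressive voicing assimilation): /g/ precedes the voiceless obstruent /t/, so it devoices to [k] by assimilation. /gjivigokpogtaid/ → gjivigokpoktaid.
Rule 3 (stop-cluster e-epenthesis): /k/ and /p/ form a stop–stop cluster, so [e] is inserted between them. /k/ and /t/ form a stop–stop cluster, so [e] is inserted between them. /gjivigokpoktaid/ → gjivigokepoketaid.
Rule 4 (final devoicing): /d/ is a voiced stop in word-final position, so it devoices to [t]. /gjivigokepoketaid/ → gjivigokepoketait.

gjivigokepoketait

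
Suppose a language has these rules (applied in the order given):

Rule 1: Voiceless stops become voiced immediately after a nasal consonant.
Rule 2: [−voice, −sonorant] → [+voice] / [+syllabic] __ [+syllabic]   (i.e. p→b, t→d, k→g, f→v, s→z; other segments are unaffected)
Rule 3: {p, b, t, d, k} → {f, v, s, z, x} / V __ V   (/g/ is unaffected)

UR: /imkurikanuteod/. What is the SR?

imguriganuzeod

Rule 1 (post-nasal voicing): /k/ is a voiceless stop immediately after the nasal /m/, so it voices to [g]. /imkurikanuteod/ → imgurikanuteod.
Rule 2 (intervocalic voicing): /k/ is a voiceless obstruent between vowels /i/ and /a/, so it voices to [g]. /t/ is a voiceless obstruent between vowels /u/ and /e/, so it voices to [d]. /imgurikanuteod/ → imguriganudeod.
Rule 3 (intervocalic spirantization): /d/ is a stop between vowels /u/ and /e/, so it spirantizes to the fricative [z]. /imguriganudeod/ → imguriganuzeod.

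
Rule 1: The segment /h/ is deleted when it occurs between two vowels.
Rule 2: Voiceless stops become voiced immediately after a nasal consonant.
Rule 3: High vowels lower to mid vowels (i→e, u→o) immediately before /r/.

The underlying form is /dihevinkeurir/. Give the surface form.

Rule 1 (intervocalic h-deletion): /h/ occurs between vowels /i/ and /e/, so it deletes. /dihevinkeurir/ → dievinkeurir.
Rule 2 (post-nasal voicing): /k/ is a voiceless stop immediately after the nasal /n/, so it voices to [g]. /dievinkeurir/ → dievingeurir.
Rule 3 (pre-rhotic lowering): /u/ is a high vowel immediately before /r/, so it lowers to [o]. /i/ is a high vowel immediately before /r/, so it lowers to [e]. /dievingeurir/ → dievingeorer.

dievingeorer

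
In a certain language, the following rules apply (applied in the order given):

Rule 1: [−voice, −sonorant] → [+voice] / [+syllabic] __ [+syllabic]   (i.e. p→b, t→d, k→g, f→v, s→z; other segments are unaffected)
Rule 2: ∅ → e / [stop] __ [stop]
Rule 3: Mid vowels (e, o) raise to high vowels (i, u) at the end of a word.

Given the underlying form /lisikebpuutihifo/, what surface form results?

Rule 1 (intervocalic voicing): /s/ is a voiceless obstruent between vowels /i/ and /i/, so it voices to [z]. /k/ is a voiceless obstruent between vowels /i/ and /e/, so it voices to [g]. /t/ is a voiceless obstruent between vowels /u/ and /i/, so it voices to [d]. /f/ is a voiceless obstruent between vowels /i/ and /o/, so it voices to [v]. /lisikebpuutihifo/ → lizigebpuudihivo.
Rule 2 (stop-cluster e-epenthesis): /b/ and /p/ form a stop–stop cluster, so [e] is inserted between them. /lizigebpuudihivo/ → lizigebepuudihivo.
Rule 3 (final vowel raising): /o/ is a mid vowel in word-final position, so it raises to [u]. /lizigebepuudihivo/ → lizigebepuudihivu.

lizigebepuudihivu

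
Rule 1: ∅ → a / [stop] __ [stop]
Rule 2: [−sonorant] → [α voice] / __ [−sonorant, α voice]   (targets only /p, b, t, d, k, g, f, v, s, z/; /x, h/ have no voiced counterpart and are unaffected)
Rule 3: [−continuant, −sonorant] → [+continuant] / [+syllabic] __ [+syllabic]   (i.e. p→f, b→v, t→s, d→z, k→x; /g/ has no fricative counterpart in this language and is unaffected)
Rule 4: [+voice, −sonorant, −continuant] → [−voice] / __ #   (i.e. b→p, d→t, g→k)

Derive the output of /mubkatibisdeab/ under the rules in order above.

Rule 1 (stop-cluster a-epenthesis): /b/ and /k/ form a stop–stop cluster, so [a] is inserted between them. /mubkatibisdeab/ → mubakatibisdeab.
Rule 2 (regressive voicing assimilation): /s/ precedes the voiced obstruent /d/, so it voices to [z] by assimilation. /mubakatibisdeab/ → mubakatibizdeab.
Rule 3 (intervocalic spirantization): /b/ is a stop between vowels /u/ and /a/, so it spirantizes to the fricative [v]. /k/ is a stop between vowels /a/ and /a/, so it spirantizes to the fricative [x]. /t/ is a stop between vowels /a/ and /i/, so it spirantizes to the fricative [s]. /b/ is a stop between vowels /i/ and /i/, so it spirantizes to the fricative [v]. /mubakatibizdeab/ → muvaxasivizdeab.
Rule 4 (final devoicing): /b/ is a voiced stop in word-final position, so it devoices to [p]. /muvaxasivizdeab/ → muvaxasivizdeap.

muvaxasivizdeap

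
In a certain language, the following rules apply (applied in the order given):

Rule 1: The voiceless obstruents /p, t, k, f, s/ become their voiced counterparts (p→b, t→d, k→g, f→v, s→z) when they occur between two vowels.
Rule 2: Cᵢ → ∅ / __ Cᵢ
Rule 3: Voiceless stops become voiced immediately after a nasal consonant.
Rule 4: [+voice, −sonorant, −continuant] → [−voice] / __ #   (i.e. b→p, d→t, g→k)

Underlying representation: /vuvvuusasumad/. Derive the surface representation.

vuvuuzazumat

Rule 1 (intervocalic voicing): /s/ is a voiceless obstruent between vowels /u/ and /a/, so it voices to [z]. /s/ is a voiceless obstruent between vowels /a/ and /u/, so it voices to [z]. /vuvvuusasumad/ → vuvvuuzazumad.
Rule 2 (degemination): /vv/ is a geminate; the first /v/ deletes. /vuvvuuzazumad/ → vuvuuzazumad.
Rule 3 (post-nasal voicing): no segment meets the environment; /vuvuuzazumad/ is unchanged.
Rule 4 (final devoicing): /d/ is a voiced stop in word-final position, so it devoices to [t]. /vuvuuzazumad/ → vuvuuzazumat.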